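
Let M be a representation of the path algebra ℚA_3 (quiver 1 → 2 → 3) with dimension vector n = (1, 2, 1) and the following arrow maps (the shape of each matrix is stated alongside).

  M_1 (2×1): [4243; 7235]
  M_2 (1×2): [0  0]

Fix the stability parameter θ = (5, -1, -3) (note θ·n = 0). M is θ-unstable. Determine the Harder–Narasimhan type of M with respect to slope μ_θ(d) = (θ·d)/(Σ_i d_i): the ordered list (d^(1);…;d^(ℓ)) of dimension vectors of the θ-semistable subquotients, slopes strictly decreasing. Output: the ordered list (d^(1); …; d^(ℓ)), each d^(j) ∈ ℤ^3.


Via rank(M_{q-1}∘⋯∘M_p): M ≅ I[1,2], I[2,2], I[3,3].
μ_θ-semistable layers: μ^(1)=2; μ^(2)=-1; μ^(3)=-3

((1, 1, 0); (0, 1, 0); (0, 0, 1))


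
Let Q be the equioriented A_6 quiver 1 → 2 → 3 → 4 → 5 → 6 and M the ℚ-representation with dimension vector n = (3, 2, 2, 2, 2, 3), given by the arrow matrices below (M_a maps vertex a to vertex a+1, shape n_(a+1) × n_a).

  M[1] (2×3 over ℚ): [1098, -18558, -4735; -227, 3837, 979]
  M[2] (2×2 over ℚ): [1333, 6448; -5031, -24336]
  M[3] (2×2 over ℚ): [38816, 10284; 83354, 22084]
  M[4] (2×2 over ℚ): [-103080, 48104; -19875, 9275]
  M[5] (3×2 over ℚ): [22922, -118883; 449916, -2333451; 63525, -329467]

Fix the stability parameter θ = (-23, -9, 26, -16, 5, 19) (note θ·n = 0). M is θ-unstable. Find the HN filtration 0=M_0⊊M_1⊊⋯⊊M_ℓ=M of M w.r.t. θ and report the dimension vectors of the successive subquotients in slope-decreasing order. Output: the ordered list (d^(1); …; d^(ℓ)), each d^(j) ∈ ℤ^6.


Via rank(M_{q-1}∘⋯∘M_p): M ≅ I[1,1], I[1,2], I[1,6], I[3,4], I[5,6], I[6,6].
μ_θ-semistable layers: μ^(1)=19; μ^(2)=5; μ^(3)=-9; μ^(4)=-23

((0, 0, 0, 0, 0, 3); (0, 0, 2, 2, 2, 0); (0, 2, 0, 0, 0, 0); (3, 0, 0, 0, 0, 0))


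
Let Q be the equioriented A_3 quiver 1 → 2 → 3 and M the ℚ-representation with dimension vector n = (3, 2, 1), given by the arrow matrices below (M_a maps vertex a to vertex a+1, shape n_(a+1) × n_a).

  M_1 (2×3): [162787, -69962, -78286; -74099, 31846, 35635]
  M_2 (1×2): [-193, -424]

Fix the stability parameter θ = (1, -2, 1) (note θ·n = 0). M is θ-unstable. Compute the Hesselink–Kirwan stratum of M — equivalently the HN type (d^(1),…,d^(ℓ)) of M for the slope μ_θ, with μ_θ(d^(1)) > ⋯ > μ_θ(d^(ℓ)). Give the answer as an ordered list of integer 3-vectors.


Barcode: M ≅ I[1,1], I[1,2], I[1,3]. HN layers by μ_θ (2 steps, strictly decreasing):
  μ^(1)=1; μ^(2)=-1/2

((1, 0, 1); (2, 2, 0))


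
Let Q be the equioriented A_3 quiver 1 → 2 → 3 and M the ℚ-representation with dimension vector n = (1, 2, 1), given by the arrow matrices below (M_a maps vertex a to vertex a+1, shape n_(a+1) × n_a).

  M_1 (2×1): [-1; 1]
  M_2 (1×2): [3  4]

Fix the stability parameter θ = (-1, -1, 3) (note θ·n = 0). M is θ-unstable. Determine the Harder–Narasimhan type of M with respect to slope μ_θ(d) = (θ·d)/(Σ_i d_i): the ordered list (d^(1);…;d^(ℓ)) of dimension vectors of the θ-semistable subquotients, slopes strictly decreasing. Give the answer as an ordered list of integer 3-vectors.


Interval decomposition of M: I[1,3], I[2,2].
HN type (ℓ=2): μ^(1)=3; μ^(2)=-1

((0, 0, 1); (1, 2, 0))


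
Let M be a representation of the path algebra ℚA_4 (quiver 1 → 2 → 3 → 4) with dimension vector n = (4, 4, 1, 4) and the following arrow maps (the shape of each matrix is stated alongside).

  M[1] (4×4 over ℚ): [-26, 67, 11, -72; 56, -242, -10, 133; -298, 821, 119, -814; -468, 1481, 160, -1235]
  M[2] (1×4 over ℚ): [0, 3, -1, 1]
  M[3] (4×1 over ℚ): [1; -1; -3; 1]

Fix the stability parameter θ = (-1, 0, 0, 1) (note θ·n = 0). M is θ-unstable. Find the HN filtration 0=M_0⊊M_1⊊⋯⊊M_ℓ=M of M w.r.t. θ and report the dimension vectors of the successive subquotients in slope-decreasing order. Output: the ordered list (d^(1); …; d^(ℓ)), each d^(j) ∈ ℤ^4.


Via rank(M_{q-1}∘⋯∘M_p): M ≅ I[1,1], I[1,2]^2, I[1,4], I[2,2], I[4,4]^3.
μ_θ-semistable layers: μ^(1)=1; μ^(2)=0; μ^(3)=-1

((0, 0, 0, 4); (0, 4, 1, 0); (4, 0, 0, 0))


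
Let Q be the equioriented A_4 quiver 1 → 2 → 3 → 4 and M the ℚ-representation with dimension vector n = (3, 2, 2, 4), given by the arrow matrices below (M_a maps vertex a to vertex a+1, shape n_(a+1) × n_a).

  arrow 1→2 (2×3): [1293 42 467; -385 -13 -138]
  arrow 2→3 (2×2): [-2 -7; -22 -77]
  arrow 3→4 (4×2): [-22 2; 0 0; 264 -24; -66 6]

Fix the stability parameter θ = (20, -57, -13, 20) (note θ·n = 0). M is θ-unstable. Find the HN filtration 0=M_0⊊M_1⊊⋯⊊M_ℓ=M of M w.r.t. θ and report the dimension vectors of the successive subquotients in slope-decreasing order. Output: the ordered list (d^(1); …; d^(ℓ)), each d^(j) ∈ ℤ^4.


Via rank(M_{q-1}∘⋯∘M_p): M ≅ I[1,1], I[1,2], I[1,3], I[3,4], I[4,4]^3.
μ_θ-semistable layers: μ^(1)=20; μ^(2)=-13; μ^(3)=-37/2

((1, 0, 0, 4); (0, 0, 2, 0); (2, 2, 0, 0))


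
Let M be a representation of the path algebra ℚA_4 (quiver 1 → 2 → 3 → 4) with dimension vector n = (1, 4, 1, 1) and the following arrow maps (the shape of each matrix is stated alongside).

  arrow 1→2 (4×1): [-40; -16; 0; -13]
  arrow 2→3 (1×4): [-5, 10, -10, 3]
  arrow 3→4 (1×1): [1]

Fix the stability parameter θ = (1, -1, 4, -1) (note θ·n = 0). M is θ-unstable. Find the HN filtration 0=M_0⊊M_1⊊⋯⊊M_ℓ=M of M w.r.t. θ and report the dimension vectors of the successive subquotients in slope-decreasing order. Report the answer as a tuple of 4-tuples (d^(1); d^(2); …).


Interval decomposition of M: I[1,4], I[2,2]^3.
HN type (ℓ=3): μ^(1)=3/2; μ^(2)=0; μ^(3)=-1

((0, 0, 1, 1); (1, 1, 0, 0); (0, 3, 0, 0))


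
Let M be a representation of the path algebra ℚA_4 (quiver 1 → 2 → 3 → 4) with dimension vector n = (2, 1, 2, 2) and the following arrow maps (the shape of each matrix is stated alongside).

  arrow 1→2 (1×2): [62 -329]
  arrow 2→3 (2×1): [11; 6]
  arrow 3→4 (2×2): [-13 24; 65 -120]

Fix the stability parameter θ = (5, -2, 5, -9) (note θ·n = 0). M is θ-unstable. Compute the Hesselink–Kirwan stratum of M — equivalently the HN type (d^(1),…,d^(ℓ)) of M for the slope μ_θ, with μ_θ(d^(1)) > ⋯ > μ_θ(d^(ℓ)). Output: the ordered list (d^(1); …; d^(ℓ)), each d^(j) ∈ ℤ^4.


Interval decomposition of M: I[1,1], I[1,4], I[3,3], I[4,4].
HN type (ℓ=3): μ^(1)=5; μ^(2)=-1/4; μ^(3)=-9

((1, 0, 1, 0); (1, 1, 1, 1); (0, 0, 0, 1))


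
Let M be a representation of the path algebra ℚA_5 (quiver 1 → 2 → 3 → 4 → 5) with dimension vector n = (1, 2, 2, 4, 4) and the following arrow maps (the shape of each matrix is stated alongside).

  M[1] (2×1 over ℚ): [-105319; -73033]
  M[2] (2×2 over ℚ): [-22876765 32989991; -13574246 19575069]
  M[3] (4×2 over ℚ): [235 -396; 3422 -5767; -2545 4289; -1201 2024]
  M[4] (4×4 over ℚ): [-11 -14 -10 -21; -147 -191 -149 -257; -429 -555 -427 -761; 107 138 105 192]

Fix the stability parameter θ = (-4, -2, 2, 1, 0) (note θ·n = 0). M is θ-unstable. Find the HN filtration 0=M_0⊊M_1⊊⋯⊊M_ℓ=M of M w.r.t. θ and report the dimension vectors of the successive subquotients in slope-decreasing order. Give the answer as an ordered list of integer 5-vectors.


Via rank(M_{q-1}∘⋯∘M_p): M ≅ I[1,5], I[2,5], I[4,4], I[4,5], I[5,5].
μ_θ-semistable layers: μ^(1)=1; μ^(2)=1/2; μ^(3)=0; μ^(4)=-2; μ^(5)=-4

((0, 0, 2, 3, 2); (0, 0, 0, 1, 1); (0, 0, 0, 0, 1); (0, 2, 0, 0, 0); (1, 0, 0, 0, 0))


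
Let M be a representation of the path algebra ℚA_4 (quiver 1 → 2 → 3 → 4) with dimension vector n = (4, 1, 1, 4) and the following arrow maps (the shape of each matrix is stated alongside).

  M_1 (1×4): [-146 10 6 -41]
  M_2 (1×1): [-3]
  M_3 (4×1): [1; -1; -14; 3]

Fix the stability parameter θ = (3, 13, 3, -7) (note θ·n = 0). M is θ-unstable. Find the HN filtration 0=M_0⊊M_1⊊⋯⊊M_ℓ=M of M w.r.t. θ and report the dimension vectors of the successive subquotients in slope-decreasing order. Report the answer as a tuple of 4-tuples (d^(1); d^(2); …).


Via rank(M_{q-1}∘⋯∘M_p): M ≅ I[1,1]^3, I[1,4], I[4,4]^3.
μ_θ-semistable layers: μ^(1)=3; μ^(2)=-7

((4, 1, 1, 1); (0, 0, 0, 3))


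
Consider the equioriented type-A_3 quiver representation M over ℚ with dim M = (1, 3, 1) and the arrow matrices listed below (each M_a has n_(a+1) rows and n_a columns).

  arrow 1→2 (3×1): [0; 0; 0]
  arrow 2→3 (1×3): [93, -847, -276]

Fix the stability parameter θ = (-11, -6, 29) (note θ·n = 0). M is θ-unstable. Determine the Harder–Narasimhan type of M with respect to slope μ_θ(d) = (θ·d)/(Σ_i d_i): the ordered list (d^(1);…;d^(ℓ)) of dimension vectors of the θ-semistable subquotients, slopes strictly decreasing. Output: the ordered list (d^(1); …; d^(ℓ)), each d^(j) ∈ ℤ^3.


Barcode: M ≅ I[1,1], I[2,2]^2, I[2,3]. HN layers by μ_θ (3 steps, strictly decreasing):
  μ^(1)=29; μ^(2)=-6; μ^(3)=-11

((0, 0, 1); (0, 3, 0); (1, 0, 0))


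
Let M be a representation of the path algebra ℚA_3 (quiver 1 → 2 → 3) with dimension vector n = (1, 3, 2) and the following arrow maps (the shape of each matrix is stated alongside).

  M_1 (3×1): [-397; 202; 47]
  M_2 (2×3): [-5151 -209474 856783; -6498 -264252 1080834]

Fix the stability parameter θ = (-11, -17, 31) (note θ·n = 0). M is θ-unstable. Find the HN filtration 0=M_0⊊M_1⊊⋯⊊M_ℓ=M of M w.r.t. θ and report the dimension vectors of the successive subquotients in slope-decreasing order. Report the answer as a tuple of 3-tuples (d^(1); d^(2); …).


Barcode: M ≅ I[1,2], I[2,2], I[2,3], I[3,3]. HN layers by μ_θ (3 steps, strictly decreasing):
  μ^(1)=31; μ^(2)=-14; μ^(3)=-17

((0, 0, 2); (1, 1, 0); (0, 2, 0))


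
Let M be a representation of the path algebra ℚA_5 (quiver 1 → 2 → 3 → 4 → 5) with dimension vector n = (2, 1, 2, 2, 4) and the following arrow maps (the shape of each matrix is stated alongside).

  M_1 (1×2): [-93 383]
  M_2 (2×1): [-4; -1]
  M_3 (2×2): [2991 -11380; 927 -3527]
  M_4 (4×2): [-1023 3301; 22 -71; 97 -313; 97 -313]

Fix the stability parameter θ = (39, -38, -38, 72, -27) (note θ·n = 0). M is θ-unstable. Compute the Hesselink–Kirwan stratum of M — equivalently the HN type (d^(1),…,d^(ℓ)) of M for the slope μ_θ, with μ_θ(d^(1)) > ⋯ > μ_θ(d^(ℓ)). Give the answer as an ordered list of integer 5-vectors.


Via rank(M_{q-1}∘⋯∘M_p): M ≅ I[1,1], I[1,5], I[3,5], I[5,5]^2.
μ_θ-semistable layers: μ^(1)=39; μ^(2)=45/2; μ^(3)=-37/3; μ^(4)=-27; μ^(5)=-38

((1, 0, 0, 0, 0); (0, 0, 0, 2, 2); (1, 1, 1, 0, 0); (0, 0, 0, 0, 2); (0, 0, 1, 0, 0))


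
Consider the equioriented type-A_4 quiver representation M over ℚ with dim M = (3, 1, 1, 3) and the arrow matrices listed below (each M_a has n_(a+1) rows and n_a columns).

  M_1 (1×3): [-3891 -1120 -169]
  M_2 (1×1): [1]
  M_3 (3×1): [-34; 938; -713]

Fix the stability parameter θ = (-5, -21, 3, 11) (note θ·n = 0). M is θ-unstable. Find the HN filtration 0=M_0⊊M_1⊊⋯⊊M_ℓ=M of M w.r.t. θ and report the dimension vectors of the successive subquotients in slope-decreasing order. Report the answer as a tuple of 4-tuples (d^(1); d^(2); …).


Via rank(M_{q-1}∘⋯∘M_p): M ≅ I[1,1]^2, I[1,4], I[4,4]^2.
μ_θ-semistable layers: μ^(1)=11; μ^(2)=3; μ^(3)=-5; μ^(4)=-13

((0, 0, 0, 3); (0, 0, 1, 0); (2, 0, 0, 0); (1, 1, 0, 0))


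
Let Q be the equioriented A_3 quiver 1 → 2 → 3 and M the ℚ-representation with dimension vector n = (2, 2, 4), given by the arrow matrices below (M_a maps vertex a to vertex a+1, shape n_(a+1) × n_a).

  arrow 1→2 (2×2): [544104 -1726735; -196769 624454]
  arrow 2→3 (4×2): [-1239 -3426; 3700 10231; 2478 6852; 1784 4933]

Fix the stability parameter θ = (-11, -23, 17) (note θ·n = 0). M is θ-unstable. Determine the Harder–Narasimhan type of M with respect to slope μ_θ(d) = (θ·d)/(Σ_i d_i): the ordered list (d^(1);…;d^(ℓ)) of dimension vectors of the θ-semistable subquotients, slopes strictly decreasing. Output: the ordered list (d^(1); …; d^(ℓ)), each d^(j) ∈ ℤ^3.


Interval decomposition of M: I[1,3]^2, I[3,3]^2.
HN type (ℓ=2): μ^(1)=17; μ^(2)=-17

((0, 0, 4); (2, 2, 0))


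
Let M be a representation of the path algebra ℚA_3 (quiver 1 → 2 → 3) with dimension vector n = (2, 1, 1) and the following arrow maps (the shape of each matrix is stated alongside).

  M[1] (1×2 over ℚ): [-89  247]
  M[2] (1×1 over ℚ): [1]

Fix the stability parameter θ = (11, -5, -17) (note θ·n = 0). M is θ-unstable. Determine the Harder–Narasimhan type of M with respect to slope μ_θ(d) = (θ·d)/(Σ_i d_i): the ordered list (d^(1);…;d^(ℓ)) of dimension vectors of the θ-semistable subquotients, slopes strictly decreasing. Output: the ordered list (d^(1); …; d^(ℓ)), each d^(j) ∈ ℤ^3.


Interval decomposition of M: I[1,1], I[1,3].
HN type (ℓ=2): μ^(1)=11; μ^(2)=-11/3

((1, 0, 0); (1, 1, 1))


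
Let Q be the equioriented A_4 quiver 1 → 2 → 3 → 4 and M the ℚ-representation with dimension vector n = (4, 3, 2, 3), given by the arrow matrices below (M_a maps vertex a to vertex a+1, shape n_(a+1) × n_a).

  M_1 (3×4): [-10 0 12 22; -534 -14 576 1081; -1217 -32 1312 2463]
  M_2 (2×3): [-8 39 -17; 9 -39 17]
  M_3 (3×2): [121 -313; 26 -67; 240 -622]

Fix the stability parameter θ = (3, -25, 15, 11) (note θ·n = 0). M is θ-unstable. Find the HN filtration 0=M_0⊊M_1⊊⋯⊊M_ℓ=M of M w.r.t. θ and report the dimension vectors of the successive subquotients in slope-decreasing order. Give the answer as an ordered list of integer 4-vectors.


Barcode: M ≅ I[1,1], I[1,2], I[1,4]^2, I[4,4]. HN layers by μ_θ (4 steps, strictly decreasing):
  μ^(1)=13; μ^(2)=11; μ^(3)=3; μ^(4)=-11

((0, 0, 2, 2); (0, 0, 0, 1); (1, 0, 0, 0); (3, 3, 0, 0))


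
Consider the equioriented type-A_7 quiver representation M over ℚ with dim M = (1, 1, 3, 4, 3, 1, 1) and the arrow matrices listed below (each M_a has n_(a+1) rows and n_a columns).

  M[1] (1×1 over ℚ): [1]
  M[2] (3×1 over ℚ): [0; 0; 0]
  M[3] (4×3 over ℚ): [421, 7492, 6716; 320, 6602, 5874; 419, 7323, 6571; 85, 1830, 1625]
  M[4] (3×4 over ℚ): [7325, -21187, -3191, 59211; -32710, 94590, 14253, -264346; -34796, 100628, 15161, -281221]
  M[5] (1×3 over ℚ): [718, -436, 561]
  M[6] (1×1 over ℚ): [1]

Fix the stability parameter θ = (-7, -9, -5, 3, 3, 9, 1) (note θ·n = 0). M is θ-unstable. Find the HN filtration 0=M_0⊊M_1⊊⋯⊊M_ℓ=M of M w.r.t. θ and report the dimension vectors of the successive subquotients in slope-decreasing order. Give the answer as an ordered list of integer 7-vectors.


Via rank(M_{q-1}∘⋯∘M_p): M ≅ I[1,2], I[3,5]^2, I[3,7], I[4,4].
μ_θ-semistable layers: μ^(1)=5; μ^(2)=3; μ^(3)=-5; μ^(4)=-8

((0, 0, 0, 0, 0, 1, 1); (0, 0, 0, 4, 3, 0, 0); (0, 0, 3, 0, 0, 0, 0); (1, 1, 0, 0, 0, 0, 0))


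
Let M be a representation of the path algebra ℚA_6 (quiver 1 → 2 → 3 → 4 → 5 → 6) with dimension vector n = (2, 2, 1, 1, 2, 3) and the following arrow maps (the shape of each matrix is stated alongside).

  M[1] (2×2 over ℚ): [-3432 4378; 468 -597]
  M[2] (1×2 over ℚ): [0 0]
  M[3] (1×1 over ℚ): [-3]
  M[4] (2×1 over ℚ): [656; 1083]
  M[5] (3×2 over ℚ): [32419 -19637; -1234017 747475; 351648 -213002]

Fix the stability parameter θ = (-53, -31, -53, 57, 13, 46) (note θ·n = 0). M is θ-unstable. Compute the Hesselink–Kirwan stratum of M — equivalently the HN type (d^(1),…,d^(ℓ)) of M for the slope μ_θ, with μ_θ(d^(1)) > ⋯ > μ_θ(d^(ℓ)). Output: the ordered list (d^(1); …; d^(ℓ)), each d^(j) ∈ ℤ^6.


Barcode: M ≅ I[1,1], I[1,2], I[2,2], I[3,6], I[5,6], I[6,6]. HN layers by μ_θ (5 steps, strictly decreasing):
  μ^(1)=46; μ^(2)=35; μ^(3)=13; μ^(4)=-31; μ^(5)=-53

((0, 0, 0, 0, 0, 3); (0, 0, 0, 1, 1, 0); (0, 0, 0, 0, 1, 0); (0, 2, 0, 0, 0, 0); (2, 0, 1, 0, 0, 0))


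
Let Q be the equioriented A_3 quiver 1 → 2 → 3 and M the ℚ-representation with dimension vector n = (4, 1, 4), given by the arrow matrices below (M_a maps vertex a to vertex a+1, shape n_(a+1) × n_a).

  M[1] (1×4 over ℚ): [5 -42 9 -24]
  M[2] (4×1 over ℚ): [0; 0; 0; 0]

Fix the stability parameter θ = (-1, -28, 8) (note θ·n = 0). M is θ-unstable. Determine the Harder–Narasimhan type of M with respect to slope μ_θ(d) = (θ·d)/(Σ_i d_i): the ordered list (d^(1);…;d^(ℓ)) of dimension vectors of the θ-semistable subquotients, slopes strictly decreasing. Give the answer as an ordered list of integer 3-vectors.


Interval decomposition of M: I[1,1]^3, I[1,2], I[3,3]^4.
HN type (ℓ=3): μ^(1)=8; μ^(2)=-1; μ^(3)=-29/2

((0, 0, 4); (3, 0, 0); (1, 1, 0))


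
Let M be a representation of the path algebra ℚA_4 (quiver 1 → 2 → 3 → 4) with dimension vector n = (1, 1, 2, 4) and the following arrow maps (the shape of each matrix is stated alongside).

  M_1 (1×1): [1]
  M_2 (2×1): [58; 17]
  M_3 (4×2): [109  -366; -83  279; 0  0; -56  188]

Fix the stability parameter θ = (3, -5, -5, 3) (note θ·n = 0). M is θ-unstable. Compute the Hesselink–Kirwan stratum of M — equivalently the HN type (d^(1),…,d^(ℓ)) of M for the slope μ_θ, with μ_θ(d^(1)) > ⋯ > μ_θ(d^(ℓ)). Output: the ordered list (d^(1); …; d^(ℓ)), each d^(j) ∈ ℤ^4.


Barcode: M ≅ I[1,4], I[3,4], I[4,4]^2. HN layers by μ_θ (3 steps, strictly decreasing):
  μ^(1)=3; μ^(2)=-7/3; μ^(3)=-5

((0, 0, 0, 4); (1, 1, 1, 0); (0, 0, 1, 0))


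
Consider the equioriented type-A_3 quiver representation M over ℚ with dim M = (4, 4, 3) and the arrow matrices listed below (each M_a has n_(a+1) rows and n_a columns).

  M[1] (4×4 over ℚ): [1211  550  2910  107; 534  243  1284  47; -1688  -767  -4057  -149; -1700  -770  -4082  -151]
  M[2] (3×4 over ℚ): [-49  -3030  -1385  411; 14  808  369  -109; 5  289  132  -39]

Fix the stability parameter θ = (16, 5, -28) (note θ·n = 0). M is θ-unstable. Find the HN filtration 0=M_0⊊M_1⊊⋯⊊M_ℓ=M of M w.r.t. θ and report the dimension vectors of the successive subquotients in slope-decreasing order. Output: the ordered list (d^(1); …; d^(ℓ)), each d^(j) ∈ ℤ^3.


Barcode: M ≅ I[1,2], I[1,3]^3. HN layers by μ_θ (2 steps, strictly decreasing):
  μ^(1)=21/2; μ^(2)=-7/3

((1, 1, 0); (3, 3, 3))


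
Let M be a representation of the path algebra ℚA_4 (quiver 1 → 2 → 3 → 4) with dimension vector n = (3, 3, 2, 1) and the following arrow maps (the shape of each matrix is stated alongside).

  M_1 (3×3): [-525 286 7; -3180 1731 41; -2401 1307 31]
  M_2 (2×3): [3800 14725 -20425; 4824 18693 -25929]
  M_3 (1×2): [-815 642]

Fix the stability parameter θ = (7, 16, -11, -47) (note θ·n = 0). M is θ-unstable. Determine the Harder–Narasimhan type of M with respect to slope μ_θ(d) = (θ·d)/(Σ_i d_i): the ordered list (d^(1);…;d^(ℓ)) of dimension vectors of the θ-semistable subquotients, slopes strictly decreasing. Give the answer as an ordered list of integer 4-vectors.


Interval decomposition of M: I[1,2]^2, I[1,4], I[3,3].
HN type (ℓ=4): μ^(1)=16; μ^(2)=7; μ^(3)=-35/4; μ^(4)=-11

((0, 2, 0, 0); (2, 0, 0, 0); (1, 1, 1, 1); (0, 0, 1, 0))


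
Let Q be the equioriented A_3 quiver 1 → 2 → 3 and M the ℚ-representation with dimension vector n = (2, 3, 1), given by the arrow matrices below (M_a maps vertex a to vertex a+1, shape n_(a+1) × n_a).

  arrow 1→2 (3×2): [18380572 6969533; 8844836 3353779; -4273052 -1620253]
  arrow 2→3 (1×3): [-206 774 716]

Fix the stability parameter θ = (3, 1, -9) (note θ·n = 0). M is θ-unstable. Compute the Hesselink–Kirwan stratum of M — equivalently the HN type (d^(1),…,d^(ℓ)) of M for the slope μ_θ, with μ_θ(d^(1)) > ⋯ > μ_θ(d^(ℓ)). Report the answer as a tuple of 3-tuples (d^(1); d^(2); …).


Interval decomposition of M: I[1,1], I[1,2], I[2,2], I[2,3].
HN type (ℓ=4): μ^(1)=3; μ^(2)=2; μ^(3)=1; μ^(4)=-4

((1, 0, 0); (1, 1, 0); (0, 1, 0); (0, 1, 1))


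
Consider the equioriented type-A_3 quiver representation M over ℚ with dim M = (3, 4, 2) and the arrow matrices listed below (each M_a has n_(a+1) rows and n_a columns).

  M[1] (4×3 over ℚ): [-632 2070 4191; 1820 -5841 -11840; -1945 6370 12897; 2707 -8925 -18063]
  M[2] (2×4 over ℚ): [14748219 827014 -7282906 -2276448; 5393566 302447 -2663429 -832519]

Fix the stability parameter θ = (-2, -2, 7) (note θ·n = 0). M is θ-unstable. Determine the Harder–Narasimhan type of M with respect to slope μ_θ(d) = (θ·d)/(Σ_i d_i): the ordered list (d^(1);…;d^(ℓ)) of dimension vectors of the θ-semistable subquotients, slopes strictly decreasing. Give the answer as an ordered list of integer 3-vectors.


Via rank(M_{q-1}∘⋯∘M_p): M ≅ I[1,2], I[1,3]^2, I[2,2].
μ_θ-semistable layers: μ^(1)=7; μ^(2)=-2

((0, 0, 2); (3, 4, 0))


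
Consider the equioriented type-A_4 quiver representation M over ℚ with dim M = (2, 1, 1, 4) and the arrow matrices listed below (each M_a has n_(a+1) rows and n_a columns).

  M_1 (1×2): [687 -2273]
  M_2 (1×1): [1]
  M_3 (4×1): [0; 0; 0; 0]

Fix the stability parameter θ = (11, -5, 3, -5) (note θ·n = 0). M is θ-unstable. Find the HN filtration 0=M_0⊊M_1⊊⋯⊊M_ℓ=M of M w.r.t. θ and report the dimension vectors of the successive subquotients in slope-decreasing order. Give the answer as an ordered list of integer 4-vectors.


Barcode: M ≅ I[1,1], I[1,3], I[4,4]^4. HN layers by μ_θ (3 steps, strictly decreasing):
  μ^(1)=11; μ^(2)=3; μ^(3)=-5

((1, 0, 0, 0); (1, 1, 1, 0); (0, 0, 0, 4))


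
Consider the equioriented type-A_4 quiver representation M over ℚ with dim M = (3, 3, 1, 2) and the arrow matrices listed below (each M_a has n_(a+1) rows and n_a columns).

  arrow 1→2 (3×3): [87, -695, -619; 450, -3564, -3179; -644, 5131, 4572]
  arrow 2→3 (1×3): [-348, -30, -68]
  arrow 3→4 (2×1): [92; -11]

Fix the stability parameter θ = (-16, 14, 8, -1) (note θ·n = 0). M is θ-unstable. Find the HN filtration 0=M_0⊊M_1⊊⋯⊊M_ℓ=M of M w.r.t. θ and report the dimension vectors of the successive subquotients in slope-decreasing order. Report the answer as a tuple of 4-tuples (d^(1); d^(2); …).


Barcode: M ≅ I[1,2]^2, I[1,4], I[4,4]. HN layers by μ_θ (4 steps, strictly decreasing):
  μ^(1)=14; μ^(2)=7; μ^(3)=-1; μ^(4)=-16

((0, 2, 0, 0); (0, 1, 1, 1); (0, 0, 0, 1); (3, 0, 0, 0))


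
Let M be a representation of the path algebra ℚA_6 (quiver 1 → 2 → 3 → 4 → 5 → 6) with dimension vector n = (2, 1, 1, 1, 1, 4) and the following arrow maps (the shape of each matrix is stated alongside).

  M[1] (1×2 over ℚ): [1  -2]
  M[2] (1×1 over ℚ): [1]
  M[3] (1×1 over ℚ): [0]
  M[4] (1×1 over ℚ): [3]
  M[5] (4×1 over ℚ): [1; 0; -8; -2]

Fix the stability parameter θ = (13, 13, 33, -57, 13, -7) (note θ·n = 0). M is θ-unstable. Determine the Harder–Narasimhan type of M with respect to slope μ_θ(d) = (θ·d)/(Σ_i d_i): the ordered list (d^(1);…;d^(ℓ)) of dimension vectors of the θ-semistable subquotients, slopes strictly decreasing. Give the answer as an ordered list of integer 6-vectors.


Via rank(M_{q-1}∘⋯∘M_p): M ≅ I[1,1], I[1,3], I[4,6], I[6,6]^3.
μ_θ-semistable layers: μ^(1)=33; μ^(2)=13; μ^(3)=3; μ^(4)=-7; μ^(5)=-57

((0, 0, 1, 0, 0, 0); (2, 1, 0, 0, 0, 0); (0, 0, 0, 0, 1, 1); (0, 0, 0, 0, 0, 3); (0, 0, 0, 1, 0, 0))


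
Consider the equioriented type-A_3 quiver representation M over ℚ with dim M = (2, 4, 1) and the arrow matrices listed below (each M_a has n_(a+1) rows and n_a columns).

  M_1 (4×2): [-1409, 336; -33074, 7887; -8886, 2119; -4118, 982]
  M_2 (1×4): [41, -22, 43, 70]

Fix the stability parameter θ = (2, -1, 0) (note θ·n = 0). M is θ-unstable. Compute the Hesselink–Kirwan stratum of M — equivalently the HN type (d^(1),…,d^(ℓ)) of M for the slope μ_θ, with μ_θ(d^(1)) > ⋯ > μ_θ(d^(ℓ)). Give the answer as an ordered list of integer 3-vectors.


Interval decomposition of M: I[1,2], I[1,3], I[2,2]^2.
HN type (ℓ=3): μ^(1)=1/2; μ^(2)=1/3; μ^(3)=-1

((1, 1, 0); (1, 1, 1); (0, 2, 0))


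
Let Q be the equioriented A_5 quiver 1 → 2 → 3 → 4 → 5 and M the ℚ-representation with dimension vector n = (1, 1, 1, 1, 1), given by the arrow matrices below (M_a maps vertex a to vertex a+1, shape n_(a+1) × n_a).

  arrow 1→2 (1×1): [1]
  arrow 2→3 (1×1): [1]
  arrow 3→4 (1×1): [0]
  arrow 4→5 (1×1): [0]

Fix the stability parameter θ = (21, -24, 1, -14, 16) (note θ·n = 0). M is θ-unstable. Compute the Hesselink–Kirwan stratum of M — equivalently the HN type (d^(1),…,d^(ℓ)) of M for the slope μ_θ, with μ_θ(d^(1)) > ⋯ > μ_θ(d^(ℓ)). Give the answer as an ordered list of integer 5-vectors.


Via rank(M_{q-1}∘⋯∘M_p): M ≅ I[1,3], I[4,4], I[5,5].
μ_θ-semistable layers: μ^(1)=16; μ^(2)=1; μ^(3)=-3/2; μ^(4)=-14

((0, 0, 0, 0, 1); (0, 0, 1, 0, 0); (1, 1, 0, 0, 0); (0, 0, 0, 1, 0))


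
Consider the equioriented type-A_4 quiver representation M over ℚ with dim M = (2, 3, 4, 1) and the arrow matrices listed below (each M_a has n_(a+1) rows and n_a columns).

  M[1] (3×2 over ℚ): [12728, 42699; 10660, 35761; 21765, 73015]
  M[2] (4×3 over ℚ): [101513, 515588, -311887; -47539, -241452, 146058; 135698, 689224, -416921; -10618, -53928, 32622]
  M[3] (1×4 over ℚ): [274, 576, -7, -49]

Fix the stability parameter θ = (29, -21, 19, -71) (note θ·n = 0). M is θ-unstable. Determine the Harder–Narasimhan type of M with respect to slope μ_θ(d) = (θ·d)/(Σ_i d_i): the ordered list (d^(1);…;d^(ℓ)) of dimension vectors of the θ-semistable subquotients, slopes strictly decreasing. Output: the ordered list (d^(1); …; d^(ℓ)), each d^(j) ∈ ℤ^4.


Interval decomposition of M: I[1,3], I[1,4], I[2,2], I[3,3]^2.
HN type (ℓ=4): μ^(1)=19; μ^(2)=4; μ^(3)=-11; μ^(4)=-21

((0, 0, 3, 0); (1, 1, 0, 0); (1, 1, 1, 1); (0, 1, 0, 0))


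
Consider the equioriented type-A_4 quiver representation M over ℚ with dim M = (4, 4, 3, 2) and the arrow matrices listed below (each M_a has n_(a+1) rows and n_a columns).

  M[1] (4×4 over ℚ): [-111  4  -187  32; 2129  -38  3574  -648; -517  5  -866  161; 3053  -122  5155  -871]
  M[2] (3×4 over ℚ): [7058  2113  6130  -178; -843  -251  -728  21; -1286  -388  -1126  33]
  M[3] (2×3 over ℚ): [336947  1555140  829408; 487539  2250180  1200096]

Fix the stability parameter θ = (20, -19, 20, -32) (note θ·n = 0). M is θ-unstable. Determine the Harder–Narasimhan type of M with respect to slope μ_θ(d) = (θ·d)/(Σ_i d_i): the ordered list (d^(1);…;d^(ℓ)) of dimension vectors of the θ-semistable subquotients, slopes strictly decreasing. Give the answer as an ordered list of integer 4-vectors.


Barcode: M ≅ I[1,2], I[1,3]^2, I[1,4], I[4,4]. HN layers by μ_θ (4 steps, strictly decreasing):
  μ^(1)=20; μ^(2)=1/2; μ^(3)=-11/4; μ^(4)=-32

((0, 0, 2, 0); (3, 3, 0, 0); (1, 1, 1, 1); (0, 0, 0, 1))


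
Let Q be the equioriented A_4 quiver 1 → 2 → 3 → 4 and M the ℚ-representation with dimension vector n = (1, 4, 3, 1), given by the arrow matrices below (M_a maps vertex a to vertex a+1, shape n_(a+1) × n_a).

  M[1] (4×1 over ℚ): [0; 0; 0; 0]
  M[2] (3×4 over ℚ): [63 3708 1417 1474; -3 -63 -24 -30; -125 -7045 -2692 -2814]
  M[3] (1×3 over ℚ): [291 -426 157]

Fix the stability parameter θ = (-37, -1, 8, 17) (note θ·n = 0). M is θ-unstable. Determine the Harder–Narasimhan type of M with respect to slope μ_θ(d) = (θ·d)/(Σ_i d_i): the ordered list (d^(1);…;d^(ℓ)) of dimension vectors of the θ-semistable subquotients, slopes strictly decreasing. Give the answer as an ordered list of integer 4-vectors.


Barcode: M ≅ I[1,1], I[2,2], I[2,3]^2, I[2,4]. HN layers by μ_θ (4 steps, strictly decreasing):
  μ^(1)=17; μ^(2)=8; μ^(3)=-1; μ^(4)=-37

((0, 0, 0, 1); (0, 0, 3, 0); (0, 4, 0, 0); (1, 0, 0, 0))


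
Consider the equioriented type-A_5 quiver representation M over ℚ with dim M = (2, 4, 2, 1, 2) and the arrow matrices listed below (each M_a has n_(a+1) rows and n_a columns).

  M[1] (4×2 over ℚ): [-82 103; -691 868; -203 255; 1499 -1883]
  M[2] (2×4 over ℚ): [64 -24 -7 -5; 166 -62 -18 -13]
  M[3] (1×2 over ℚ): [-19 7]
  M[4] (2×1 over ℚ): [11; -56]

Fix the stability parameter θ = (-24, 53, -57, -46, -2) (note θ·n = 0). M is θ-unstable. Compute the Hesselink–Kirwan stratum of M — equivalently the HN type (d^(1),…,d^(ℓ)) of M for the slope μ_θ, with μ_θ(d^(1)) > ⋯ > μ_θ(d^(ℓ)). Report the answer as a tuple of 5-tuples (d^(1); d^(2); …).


Interval decomposition of M: I[1,3], I[1,5], I[2,2]^2, I[5,5].
HN type (ℓ=4): μ^(1)=53; μ^(2)=-2; μ^(3)=-50/3; μ^(4)=-24

((0, 2, 0, 0, 0); (0, 1, 1, 0, 2); (0, 1, 1, 1, 0); (2, 0, 0, 0, 0))


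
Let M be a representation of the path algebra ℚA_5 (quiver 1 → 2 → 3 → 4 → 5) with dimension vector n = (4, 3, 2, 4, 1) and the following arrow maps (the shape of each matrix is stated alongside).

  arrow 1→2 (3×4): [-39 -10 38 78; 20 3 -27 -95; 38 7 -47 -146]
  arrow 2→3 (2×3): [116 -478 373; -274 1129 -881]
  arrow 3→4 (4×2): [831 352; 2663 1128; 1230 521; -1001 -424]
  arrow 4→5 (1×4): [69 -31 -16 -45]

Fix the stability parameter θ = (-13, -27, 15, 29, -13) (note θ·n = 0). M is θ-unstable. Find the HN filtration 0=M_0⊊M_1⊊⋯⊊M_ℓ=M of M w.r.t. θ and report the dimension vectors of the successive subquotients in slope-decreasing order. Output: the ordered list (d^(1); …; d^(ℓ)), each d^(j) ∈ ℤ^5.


Barcode: M ≅ I[1,1], I[1,2], I[1,4], I[1,5], I[4,4]^2. HN layers by μ_θ (5 steps, strictly decreasing):
  μ^(1)=29; μ^(2)=15; μ^(3)=31/3; μ^(4)=-13; μ^(5)=-20

((0, 0, 0, 3, 0); (0, 0, 1, 0, 0); (0, 0, 1, 1, 1); (1, 0, 0, 0, 0); (3, 3, 0, 0, 0))


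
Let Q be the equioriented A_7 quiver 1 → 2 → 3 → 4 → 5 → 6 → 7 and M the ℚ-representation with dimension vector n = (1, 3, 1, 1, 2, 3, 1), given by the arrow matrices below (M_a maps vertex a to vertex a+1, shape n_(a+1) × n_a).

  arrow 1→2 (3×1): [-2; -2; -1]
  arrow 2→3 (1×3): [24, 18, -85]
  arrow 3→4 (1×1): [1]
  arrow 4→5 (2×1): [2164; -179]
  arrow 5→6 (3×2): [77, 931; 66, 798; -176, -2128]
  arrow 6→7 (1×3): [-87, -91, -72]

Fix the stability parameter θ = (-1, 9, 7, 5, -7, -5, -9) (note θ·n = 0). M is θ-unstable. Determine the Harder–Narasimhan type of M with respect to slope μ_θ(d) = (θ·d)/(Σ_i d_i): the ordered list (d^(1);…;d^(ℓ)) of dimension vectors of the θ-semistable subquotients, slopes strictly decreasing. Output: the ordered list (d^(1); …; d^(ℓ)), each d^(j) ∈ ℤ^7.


Interval decomposition of M: I[1,7], I[2,2]^2, I[5,5], I[6,6]^2.
HN type (ℓ=5): μ^(1)=9; μ^(2)=0; μ^(3)=-1; μ^(4)=-5; μ^(5)=-7

((0, 2, 0, 0, 0, 0, 0); (0, 1, 1, 1, 1, 1, 1); (1, 0, 0, 0, 0, 0, 0); (0, 0, 0, 0, 0, 2, 0); (0, 0, 0, 0, 1, 0, 0))


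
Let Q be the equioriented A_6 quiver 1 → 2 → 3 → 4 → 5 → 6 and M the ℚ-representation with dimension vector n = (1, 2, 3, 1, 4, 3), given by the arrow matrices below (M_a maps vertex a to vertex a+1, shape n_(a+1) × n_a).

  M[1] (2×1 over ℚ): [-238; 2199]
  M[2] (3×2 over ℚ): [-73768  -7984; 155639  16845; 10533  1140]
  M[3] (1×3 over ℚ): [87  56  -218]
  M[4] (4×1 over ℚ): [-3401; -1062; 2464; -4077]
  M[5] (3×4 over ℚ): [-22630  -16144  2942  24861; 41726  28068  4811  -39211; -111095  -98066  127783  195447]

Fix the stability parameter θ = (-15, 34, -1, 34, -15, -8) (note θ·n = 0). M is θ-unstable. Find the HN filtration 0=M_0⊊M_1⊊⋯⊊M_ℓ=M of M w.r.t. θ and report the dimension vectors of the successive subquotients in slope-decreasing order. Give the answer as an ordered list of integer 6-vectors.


Via rank(M_{q-1}∘⋯∘M_p): M ≅ I[1,6], I[2,3], I[3,3], I[5,5], I[5,6]^2.
μ_θ-semistable layers: μ^(1)=33/2; μ^(2)=44/5; μ^(3)=-1; μ^(4)=-8; μ^(5)=-15

((0, 1, 1, 0, 0, 0); (0, 1, 1, 1, 1, 1); (0, 0, 1, 0, 0, 0); (0, 0, 0, 0, 0, 2); (1, 0, 0, 0, 3, 0))


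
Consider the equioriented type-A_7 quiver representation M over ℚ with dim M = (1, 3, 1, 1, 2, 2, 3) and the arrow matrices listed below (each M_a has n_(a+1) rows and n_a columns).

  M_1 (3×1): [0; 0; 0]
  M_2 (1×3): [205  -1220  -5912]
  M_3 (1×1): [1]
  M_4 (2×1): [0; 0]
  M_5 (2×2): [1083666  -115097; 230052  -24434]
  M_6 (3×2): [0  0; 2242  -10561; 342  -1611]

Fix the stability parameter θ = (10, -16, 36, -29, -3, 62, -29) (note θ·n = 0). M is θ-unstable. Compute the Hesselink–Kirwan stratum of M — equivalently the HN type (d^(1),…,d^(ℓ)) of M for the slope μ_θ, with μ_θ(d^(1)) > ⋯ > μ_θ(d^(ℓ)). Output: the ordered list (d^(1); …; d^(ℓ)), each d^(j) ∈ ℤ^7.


Barcode: M ≅ I[1,1], I[2,2]^2, I[2,4], I[5,5], I[5,6], I[6,7], I[7,7]^2. HN layers by μ_θ (7 steps, strictly decreasing):
  μ^(1)=62; μ^(2)=33/2; μ^(3)=10; μ^(4)=7/2; μ^(5)=-3; μ^(6)=-16; μ^(7)=-29

((0, 0, 0, 0, 0, 1, 0); (0, 0, 0, 0, 0, 1, 1); (1, 0, 0, 0, 0, 0, 0); (0, 0, 1, 1, 0, 0, 0); (0, 0, 0, 0, 2, 0, 0); (0, 3, 0, 0, 0, 0, 0); (0, 0, 0, 0, 0, 0, 2))


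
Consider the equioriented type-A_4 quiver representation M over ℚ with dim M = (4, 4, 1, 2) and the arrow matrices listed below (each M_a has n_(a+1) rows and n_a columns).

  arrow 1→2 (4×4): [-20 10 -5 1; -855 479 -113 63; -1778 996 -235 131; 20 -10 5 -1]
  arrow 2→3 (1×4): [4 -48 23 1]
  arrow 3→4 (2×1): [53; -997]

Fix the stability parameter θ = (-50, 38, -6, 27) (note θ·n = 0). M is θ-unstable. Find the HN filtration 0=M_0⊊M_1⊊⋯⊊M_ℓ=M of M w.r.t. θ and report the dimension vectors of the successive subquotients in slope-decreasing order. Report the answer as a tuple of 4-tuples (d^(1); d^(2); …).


Interval decomposition of M: I[1,1], I[1,2]^2, I[1,4], I[2,2], I[4,4].
HN type (ℓ=4): μ^(1)=38; μ^(2)=27; μ^(3)=16; μ^(4)=-50

((0, 3, 0, 0); (0, 0, 0, 2); (0, 1, 1, 0); (4, 0, 0, 0))


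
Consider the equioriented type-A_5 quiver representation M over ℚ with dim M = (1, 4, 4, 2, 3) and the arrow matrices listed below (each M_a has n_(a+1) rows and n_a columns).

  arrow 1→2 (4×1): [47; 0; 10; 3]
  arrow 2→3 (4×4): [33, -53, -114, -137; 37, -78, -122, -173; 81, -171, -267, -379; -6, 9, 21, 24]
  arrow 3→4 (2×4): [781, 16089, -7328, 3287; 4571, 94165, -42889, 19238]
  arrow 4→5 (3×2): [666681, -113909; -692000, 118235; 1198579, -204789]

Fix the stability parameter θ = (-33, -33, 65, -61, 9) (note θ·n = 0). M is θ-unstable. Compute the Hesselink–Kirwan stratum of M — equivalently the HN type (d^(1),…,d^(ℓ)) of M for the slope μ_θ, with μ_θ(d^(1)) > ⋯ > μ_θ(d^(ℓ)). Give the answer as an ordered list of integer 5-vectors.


Via rank(M_{q-1}∘⋯∘M_p): M ≅ I[1,2], I[2,3], I[2,5]^2, I[3,3], I[5,5].
μ_θ-semistable layers: μ^(1)=65; μ^(2)=9; μ^(3)=2; μ^(4)=-33

((0, 0, 2, 0, 0); (0, 0, 0, 0, 3); (0, 0, 2, 2, 0); (1, 4, 0, 0, 0))


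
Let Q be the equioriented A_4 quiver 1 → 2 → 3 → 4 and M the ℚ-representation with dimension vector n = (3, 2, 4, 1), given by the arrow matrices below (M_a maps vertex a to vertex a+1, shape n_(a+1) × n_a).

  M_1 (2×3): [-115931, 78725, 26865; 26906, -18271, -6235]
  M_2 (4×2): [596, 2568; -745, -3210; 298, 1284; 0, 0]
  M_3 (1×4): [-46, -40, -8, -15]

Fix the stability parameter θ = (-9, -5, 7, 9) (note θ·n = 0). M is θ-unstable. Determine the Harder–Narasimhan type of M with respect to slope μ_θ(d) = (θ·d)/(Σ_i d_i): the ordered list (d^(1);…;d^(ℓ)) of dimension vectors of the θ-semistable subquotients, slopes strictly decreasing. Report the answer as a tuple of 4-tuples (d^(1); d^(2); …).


Barcode: M ≅ I[1,1], I[1,2], I[1,3], I[3,3]^2, I[3,4]. HN layers by μ_θ (4 steps, strictly decreasing):
  μ^(1)=9; μ^(2)=7; μ^(3)=-5; μ^(4)=-9

((0, 0, 0, 1); (0, 0, 4, 0); (0, 2, 0, 0); (3, 0, 0, 0))


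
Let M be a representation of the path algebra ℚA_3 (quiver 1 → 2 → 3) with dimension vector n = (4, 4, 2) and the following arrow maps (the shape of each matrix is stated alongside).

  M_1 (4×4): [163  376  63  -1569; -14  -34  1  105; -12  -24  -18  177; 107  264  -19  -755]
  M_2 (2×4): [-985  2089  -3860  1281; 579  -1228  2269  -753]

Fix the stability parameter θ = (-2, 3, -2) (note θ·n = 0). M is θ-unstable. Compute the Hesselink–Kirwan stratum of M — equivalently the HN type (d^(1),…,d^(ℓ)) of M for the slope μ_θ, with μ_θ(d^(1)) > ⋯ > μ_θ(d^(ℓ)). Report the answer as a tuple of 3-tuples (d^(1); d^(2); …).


Via rank(M_{q-1}∘⋯∘M_p): M ≅ I[1,2]^2, I[1,3]^2.
μ_θ-semistable layers: μ^(1)=3; μ^(2)=1/2; μ^(3)=-2

((0, 2, 0); (0, 2, 2); (4, 0, 0))


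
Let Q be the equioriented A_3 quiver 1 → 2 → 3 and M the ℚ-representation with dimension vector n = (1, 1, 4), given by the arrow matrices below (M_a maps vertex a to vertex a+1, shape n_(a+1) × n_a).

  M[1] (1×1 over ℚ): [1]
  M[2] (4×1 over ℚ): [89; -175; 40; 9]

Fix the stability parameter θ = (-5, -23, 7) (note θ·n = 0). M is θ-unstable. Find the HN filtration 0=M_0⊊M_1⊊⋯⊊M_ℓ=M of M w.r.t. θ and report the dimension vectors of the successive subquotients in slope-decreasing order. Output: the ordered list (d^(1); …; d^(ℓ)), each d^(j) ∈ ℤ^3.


Barcode: M ≅ I[1,3], I[3,3]^3. HN layers by μ_θ (2 steps, strictly decreasing):
  μ^(1)=7; μ^(2)=-14

((0, 0, 4); (1, 1, 0))


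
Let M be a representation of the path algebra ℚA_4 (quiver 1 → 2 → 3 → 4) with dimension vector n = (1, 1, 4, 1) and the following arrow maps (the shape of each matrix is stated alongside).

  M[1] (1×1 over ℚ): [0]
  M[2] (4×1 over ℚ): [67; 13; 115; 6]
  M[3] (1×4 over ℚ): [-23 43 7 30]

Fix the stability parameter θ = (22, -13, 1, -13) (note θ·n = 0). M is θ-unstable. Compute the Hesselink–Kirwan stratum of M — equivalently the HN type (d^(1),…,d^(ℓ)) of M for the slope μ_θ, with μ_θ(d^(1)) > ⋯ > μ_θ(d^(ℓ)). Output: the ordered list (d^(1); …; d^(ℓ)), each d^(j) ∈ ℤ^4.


Interval decomposition of M: I[1,1], I[2,4], I[3,3]^3.
HN type (ℓ=4): μ^(1)=22; μ^(2)=1; μ^(3)=-6; μ^(4)=-13

((1, 0, 0, 0); (0, 0, 3, 0); (0, 0, 1, 1); (0, 1, 0, 0))


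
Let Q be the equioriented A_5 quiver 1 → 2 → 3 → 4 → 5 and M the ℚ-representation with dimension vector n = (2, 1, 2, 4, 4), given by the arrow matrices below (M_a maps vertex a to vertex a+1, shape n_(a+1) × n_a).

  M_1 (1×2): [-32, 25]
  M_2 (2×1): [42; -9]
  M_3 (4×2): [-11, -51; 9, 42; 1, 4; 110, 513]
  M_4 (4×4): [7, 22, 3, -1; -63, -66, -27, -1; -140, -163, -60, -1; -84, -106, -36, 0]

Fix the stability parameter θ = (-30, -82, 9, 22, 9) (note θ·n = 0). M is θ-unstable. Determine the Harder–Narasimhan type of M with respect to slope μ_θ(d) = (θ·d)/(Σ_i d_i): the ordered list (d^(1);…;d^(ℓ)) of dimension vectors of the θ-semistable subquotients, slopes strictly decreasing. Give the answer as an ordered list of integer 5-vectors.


Interval decomposition of M: I[1,1], I[1,5], I[3,5], I[4,4], I[4,5], I[5,5].
HN type (ℓ=5): μ^(1)=22; μ^(2)=31/2; μ^(3)=9; μ^(4)=-30; μ^(5)=-56

((0, 0, 0, 1, 0); (0, 0, 0, 3, 3); (0, 0, 2, 0, 1); (1, 0, 0, 0, 0); (1, 1, 0, 0, 0))


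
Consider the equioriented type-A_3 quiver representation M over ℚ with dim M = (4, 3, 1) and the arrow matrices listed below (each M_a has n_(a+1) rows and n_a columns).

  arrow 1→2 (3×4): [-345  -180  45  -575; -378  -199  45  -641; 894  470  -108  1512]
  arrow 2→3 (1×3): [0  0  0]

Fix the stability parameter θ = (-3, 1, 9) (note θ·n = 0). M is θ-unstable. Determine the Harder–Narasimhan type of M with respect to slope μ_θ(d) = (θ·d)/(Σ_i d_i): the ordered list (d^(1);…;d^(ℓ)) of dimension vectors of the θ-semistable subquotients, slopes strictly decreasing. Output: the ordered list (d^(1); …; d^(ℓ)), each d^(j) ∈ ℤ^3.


Interval decomposition of M: I[1,1]^2, I[1,2]^2, I[2,2], I[3,3].
HN type (ℓ=3): μ^(1)=9; μ^(2)=1; μ^(3)=-3

((0, 0, 1); (0, 3, 0); (4, 0, 0))
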